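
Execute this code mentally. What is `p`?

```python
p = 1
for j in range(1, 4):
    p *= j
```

Let's trace through this code step by step.

Initialize: p = 1
Entering loop: for j in range(1, 4):

After execution: p = 6
6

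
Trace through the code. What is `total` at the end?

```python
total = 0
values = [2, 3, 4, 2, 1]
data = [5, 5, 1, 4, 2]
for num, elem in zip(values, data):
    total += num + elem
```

Let's trace through this code step by step.

Initialize: total = 0
Initialize: values = [2, 3, 4, 2, 1]
Initialize: data = [5, 5, 1, 4, 2]
Entering loop: for num, elem in zip(values, data):

After execution: total = 29
29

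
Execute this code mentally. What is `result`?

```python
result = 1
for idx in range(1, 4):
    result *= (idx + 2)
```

Let's trace through this code step by step.

Initialize: result = 1
Entering loop: for idx in range(1, 4):

After execution: result = 60
60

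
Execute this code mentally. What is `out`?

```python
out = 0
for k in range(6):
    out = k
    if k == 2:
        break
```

Let's trace through this code step by step.

Initialize: out = 0
Entering loop: for k in range(6):

After execution: out = 2
2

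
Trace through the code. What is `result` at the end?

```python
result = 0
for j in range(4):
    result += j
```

Let's trace through this code step by step.

Initialize: result = 0
Entering loop: for j in range(4):

After execution: result = 6
6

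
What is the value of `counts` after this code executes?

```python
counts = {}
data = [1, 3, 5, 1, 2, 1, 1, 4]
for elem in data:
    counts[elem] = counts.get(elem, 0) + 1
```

Let's trace through this code step by step.

Initialize: counts = {}
Initialize: data = [1, 3, 5, 1, 2, 1, 1, 4]
Entering loop: for elem in data:

After execution: counts = {1: 4, 3: 1, 5: 1, 2: 1, 4: 1}
{1: 4, 3: 1, 5: 1, 2: 1, 4: 1}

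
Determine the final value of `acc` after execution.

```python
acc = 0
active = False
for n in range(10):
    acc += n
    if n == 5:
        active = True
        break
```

Let's trace through this code step by step.

Initialize: acc = 0
Initialize: active = False
Entering loop: for n in range(10):

After execution: acc = 15
15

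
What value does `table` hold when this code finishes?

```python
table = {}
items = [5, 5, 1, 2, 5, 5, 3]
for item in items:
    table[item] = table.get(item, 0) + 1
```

Let's trace through this code step by step.

Initialize: table = {}
Initialize: items = [5, 5, 1, 2, 5, 5, 3]
Entering loop: for item in items:

After execution: table = {5: 4, 1: 1, 2: 1, 3: 1}
{5: 4, 1: 1, 2: 1, 3: 1}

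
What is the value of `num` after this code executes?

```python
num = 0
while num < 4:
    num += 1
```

Let's trace through this code step by step.

Initialize: num = 0
Entering loop: while num < 4:

After execution: num = 4
4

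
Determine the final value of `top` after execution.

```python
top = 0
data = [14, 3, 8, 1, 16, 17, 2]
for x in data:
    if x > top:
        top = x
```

Let's trace through this code step by step.

Initialize: top = 0
Initialize: data = [14, 3, 8, 1, 16, 17, 2]
Entering loop: for x in data:

After execution: top = 17
17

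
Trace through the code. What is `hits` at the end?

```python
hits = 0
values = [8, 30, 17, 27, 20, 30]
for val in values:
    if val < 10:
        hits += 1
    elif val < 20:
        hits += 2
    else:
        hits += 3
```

Let's trace through this code step by step.

Initialize: hits = 0
Initialize: values = [8, 30, 17, 27, 20, 30]
Entering loop: for val in values:

After execution: hits = 15
15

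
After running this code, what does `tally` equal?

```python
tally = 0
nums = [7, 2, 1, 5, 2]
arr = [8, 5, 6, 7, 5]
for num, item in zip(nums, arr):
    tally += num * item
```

Let's trace through this code step by step.

Initialize: tally = 0
Initialize: nums = [7, 2, 1, 5, 2]
Initialize: arr = [8, 5, 6, 7, 5]
Entering loop: for num, item in zip(nums, arr):

After execution: tally = 117
117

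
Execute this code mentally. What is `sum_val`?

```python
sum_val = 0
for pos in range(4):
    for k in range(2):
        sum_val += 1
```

Let's trace through this code step by step.

Initialize: sum_val = 0
Entering loop: for pos in range(4):

After execution: sum_val = 8
8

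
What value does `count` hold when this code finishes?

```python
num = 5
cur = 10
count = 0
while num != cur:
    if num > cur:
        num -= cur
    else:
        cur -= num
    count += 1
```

Let's trace through this code step by step.

Initialize: num = 5
Initialize: cur = 10
Initialize: count = 0
Entering loop: while num != cur:

After execution: count = 1
1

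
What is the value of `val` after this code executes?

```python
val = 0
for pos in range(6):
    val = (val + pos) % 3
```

Let's trace through this code step by step.

Initialize: val = 0
Entering loop: for pos in range(6):

After execution: val = 0
0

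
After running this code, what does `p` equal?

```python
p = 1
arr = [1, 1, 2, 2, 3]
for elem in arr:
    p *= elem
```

Let's trace through this code step by step.

Initialize: p = 1
Initialize: arr = [1, 1, 2, 2, 3]
Entering loop: for elem in arr:

After execution: p = 12
12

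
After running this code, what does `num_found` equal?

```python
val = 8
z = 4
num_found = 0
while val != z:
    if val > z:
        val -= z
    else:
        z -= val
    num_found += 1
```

Let's trace through this code step by step.

Initialize: val = 8
Initialize: z = 4
Initialize: num_found = 0
Entering loop: while val != z:

After execution: num_found = 1
1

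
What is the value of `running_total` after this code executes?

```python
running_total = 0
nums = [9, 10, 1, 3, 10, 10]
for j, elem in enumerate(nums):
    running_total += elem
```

Let's trace through this code step by step.

Initialize: running_total = 0
Initialize: nums = [9, 10, 1, 3, 10, 10]
Entering loop: for j, elem in enumerate(nums):

After execution: running_total = 43
43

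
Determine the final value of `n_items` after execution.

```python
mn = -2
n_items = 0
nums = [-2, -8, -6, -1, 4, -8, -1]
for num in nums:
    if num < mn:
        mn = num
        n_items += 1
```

Let's trace through this code step by step.

Initialize: mn = -2
Initialize: n_items = 0
Initialize: nums = [-2, -8, -6, -1, 4, -8, -1]
Entering loop: for num in nums:

After execution: n_items = 1
1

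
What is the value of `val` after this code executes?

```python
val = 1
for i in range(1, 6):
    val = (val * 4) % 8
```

Let's trace through this code step by step.

Initialize: val = 1
Entering loop: for i in range(1, 6):

After execution: val = 0
0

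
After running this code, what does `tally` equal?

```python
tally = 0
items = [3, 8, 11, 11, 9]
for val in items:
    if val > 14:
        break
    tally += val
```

Let's trace through this code step by step.

Initialize: tally = 0
Initialize: items = [3, 8, 11, 11, 9]
Entering loop: for val in items:

After execution: tally = 42
42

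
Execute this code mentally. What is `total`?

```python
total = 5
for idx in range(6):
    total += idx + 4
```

Let's trace through this code step by step.

Initialize: total = 5
Entering loop: for idx in range(6):

After execution: total = 44
44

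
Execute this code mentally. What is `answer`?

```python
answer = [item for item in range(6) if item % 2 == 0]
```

Let's trace through this code step by step.

Initialize: answer = [item for item in range(6) if item % 2 == 0]

After execution: answer = [0, 2, 4]
[0, 2, 4]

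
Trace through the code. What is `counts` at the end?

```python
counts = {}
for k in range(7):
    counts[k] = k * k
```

Let's trace through this code step by step.

Initialize: counts = {}
Entering loop: for k in range(7):

After execution: counts = {0: 0, 1: 1, 2: 4, 3: 9, 4: 16, 5: 25, 6: 36}
{0: 0, 1: 1, 2: 4, 3: 9, 4: 16, 5: 25, 6: 36}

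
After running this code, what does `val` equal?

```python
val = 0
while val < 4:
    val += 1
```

Let's trace through this code step by step.

Initialize: val = 0
Entering loop: while val < 4:

After execution: val = 4
4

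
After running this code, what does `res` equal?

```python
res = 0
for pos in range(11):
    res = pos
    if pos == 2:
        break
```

Let's trace through this code step by step.

Initialize: res = 0
Entering loop: for pos in range(11):

After execution: res = 2
2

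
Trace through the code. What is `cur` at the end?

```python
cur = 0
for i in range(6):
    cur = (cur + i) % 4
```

Let's trace through this code step by step.

Initialize: cur = 0
Entering loop: for i in range(6):

After execution: cur = 3
3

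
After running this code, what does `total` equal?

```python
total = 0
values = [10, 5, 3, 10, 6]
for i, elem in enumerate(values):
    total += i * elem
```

Let's trace through this code step by step.

Initialize: total = 0
Initialize: values = [10, 5, 3, 10, 6]
Entering loop: for i, elem in enumerate(values):

After execution: total = 65
65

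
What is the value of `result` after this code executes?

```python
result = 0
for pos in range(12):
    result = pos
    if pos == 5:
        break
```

Let's trace through this code step by step.

Initialize: result = 0
Entering loop: for pos in range(12):

After execution: result = 5
5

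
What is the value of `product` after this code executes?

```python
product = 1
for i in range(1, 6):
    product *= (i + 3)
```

Let's trace through this code step by step.

Initialize: product = 1
Entering loop: for i in range(1, 6):

After execution: product = 6720
6720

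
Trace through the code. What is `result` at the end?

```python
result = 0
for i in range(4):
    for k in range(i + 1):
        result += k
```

Let's trace through this code step by step.

Initialize: result = 0
Entering loop: for i in range(4):

After execution: result = 10
10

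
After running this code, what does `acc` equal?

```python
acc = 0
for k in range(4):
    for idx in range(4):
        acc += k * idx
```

Let's trace through this code step by step.

Initialize: acc = 0
Entering loop: for k in range(4):

After execution: acc = 36
36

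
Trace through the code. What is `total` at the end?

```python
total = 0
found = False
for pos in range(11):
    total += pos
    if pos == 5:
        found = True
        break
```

Let's trace through this code step by step.

Initialize: total = 0
Initialize: found = False
Entering loop: for pos in range(11):

After execution: total = 15
15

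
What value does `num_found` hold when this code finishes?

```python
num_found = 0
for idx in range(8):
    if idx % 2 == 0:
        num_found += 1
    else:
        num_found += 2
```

Let's trace through this code step by step.

Initialize: num_found = 0
Entering loop: for idx in range(8):

After execution: num_found = 12
12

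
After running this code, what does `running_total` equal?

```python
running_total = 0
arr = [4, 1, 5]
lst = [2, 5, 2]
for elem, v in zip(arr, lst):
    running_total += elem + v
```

Let's trace through this code step by step.

Initialize: running_total = 0
Initialize: arr = [4, 1, 5]
Initialize: lst = [2, 5, 2]
Entering loop: for elem, v in zip(arr, lst):

After execution: running_total = 19
19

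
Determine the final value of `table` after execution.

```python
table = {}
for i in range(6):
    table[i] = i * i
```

Let's trace through this code step by step.

Initialize: table = {}
Entering loop: for i in range(6):

After execution: table = {0: 0, 1: 1, 2: 4, 3: 9, 4: 16, 5: 25}
{0: 0, 1: 1, 2: 4, 3: 9, 4: 16, 5: 25}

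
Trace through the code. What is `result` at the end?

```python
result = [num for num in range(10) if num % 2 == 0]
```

Let's trace through this code step by step.

Initialize: result = [num for num in range(10) if num % 2 == 0]

After execution: result = [0, 2, 4, 6, 8]
[0, 2, 4, 6, 8]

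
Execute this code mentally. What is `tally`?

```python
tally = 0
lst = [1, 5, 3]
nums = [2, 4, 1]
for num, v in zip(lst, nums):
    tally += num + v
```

Let's trace through this code step by step.

Initialize: tally = 0
Initialize: lst = [1, 5, 3]
Initialize: nums = [2, 4, 1]
Entering loop: for num, v in zip(lst, nums):

After execution: tally = 16
16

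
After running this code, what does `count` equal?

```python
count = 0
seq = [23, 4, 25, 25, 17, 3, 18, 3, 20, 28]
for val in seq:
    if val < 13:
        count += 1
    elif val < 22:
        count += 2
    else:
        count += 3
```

Let's trace through this code step by step.

Initialize: count = 0
Initialize: seq = [23, 4, 25, 25, 17, 3, 18, 3, 20, 28]
Entering loop: for val in seq:

After execution: count = 21
21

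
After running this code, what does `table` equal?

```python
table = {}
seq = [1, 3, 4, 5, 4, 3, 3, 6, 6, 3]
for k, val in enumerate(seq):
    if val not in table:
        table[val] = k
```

Let's trace through this code step by step.

Initialize: table = {}
Initialize: seq = [1, 3, 4, 5, 4, 3, 3, 6, 6, 3]
Entering loop: for k, val in enumerate(seq):

After execution: table = {1: 0, 3: 1, 4: 2, 5: 3, 6: 7}
{1: 0, 3: 1, 4: 2, 5: 3, 6: 7}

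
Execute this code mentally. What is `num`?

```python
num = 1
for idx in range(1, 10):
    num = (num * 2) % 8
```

Let's trace through this code step by step.

Initialize: num = 1
Entering loop: for idx in range(1, 10):

After execution: num = 0
0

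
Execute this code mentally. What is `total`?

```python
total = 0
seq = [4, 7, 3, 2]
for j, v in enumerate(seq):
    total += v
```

Let's trace through this code step by step.

Initialize: total = 0
Initialize: seq = [4, 7, 3, 2]
Entering loop: for j, v in enumerate(seq):

After execution: total = 16
16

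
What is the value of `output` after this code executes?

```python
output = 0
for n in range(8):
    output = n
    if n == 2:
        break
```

Let's trace through this code step by step.

Initialize: output = 0
Entering loop: for n in range(8):

After execution: output = 2
2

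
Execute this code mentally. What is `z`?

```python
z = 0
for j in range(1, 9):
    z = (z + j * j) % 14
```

Let's trace through this code step by step.

Initialize: z = 0
Entering loop: for j in range(1, 9):

After execution: z = 8
8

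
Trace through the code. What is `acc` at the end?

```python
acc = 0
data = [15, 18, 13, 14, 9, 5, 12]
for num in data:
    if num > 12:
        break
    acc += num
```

Let's trace through this code step by step.

Initialize: acc = 0
Initialize: data = [15, 18, 13, 14, 9, 5, 12]
Entering loop: for num in data:

After execution: acc = 0
0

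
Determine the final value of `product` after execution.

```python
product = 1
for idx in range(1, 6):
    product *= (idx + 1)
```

Let's trace through this code step by step.

Initialize: product = 1
Entering loop: for idx in range(1, 6):

After execution: product = 720
720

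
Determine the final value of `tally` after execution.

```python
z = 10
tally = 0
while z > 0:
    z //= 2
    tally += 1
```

Let's trace through this code step by step.

Initialize: z = 10
Initialize: tally = 0
Entering loop: while z > 0:

After execution: tally = 4
4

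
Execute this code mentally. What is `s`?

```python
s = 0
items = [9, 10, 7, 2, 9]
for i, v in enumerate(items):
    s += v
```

Let's trace through this code step by step.

Initialize: s = 0
Initialize: items = [9, 10, 7, 2, 9]
Entering loop: for i, v in enumerate(items):

After execution: s = 37
37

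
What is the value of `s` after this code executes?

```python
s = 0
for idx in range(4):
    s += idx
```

Let's trace through this code step by step.

Initialize: s = 0
Entering loop: for idx in range(4):

After execution: s = 6
6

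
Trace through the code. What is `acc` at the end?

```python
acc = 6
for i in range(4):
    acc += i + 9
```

Let's trace through this code step by step.

Initialize: acc = 6
Entering loop: for i in range(4):

After execution: acc = 48
48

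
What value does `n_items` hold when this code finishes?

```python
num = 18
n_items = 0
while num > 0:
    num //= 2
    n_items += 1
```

Let's trace through this code step by step.

Initialize: num = 18
Initialize: n_items = 0
Entering loop: while num > 0:

After execution: n_items = 5
5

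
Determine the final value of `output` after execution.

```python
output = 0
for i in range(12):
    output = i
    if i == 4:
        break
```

Let's trace through this code step by step.

Initialize: output = 0
Entering loop: for i in range(12):

After execution: output = 4
4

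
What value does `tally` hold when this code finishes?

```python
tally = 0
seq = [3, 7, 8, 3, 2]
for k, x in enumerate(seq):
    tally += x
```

Let's trace through this code step by step.

Initialize: tally = 0
Initialize: seq = [3, 7, 8, 3, 2]
Entering loop: for k, x in enumerate(seq):

After execution: tally = 23
23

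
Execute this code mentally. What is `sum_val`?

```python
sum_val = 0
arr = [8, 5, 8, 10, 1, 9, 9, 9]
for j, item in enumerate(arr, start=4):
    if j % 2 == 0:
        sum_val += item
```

Let's trace through this code step by step.

Initialize: sum_val = 0
Initialize: arr = [8, 5, 8, 10, 1, 9, 9, 9]
Entering loop: for j, item in enumerate(arr, start=4):

After execution: sum_val = 26
26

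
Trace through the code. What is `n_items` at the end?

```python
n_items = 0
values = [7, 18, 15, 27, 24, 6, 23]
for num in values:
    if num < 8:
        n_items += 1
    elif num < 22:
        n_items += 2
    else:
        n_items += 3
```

Let's trace through this code step by step.

Initialize: n_items = 0
Initialize: values = [7, 18, 15, 27, 24, 6, 23]
Entering loop: for num in values:

After execution: n_items = 15
15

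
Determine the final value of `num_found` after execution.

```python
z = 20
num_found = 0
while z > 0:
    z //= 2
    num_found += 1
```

Let's trace through this code step by step.

Initialize: z = 20
Initialize: num_found = 0
Entering loop: while z > 0:

After execution: num_found = 5
5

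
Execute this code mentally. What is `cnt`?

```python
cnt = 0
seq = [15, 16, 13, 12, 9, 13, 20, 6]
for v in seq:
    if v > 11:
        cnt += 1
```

Let's trace through this code step by step.

Initialize: cnt = 0
Initialize: seq = [15, 16, 13, 12, 9, 13, 20, 6]
Entering loop: for v in seq:

After execution: cnt = 6
6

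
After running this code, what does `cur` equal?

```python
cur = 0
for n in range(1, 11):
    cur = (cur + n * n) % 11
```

Let's trace through this code step by step.

Initialize: cur = 0
Entering loop: for n in range(1, 11):

After execution: cur = 0
0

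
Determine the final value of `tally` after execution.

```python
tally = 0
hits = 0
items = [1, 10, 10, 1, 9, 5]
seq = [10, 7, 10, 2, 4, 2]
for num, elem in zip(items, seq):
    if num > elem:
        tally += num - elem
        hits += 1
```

Let's trace through this code step by step.

Initialize: tally = 0
Initialize: hits = 0
Initialize: items = [1, 10, 10, 1, 9, 5]
Initialize: seq = [10, 7, 10, 2, 4, 2]
Entering loop: for num, elem in zip(items, seq):

After execution: tally = 11
11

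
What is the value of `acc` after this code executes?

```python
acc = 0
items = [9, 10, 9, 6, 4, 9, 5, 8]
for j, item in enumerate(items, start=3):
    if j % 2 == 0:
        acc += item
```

Let's trace through this code step by step.

Initialize: acc = 0
Initialize: items = [9, 10, 9, 6, 4, 9, 5, 8]
Entering loop: for j, item in enumerate(items, start=3):

After execution: acc = 33
33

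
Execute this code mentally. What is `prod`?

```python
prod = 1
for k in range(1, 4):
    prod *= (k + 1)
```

Let's trace through this code step by step.

Initialize: prod = 1
Entering loop: for k in range(1, 4):

After execution: prod = 24
24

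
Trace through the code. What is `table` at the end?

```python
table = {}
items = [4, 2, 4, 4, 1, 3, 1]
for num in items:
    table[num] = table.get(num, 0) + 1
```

Let's trace through this code step by step.

Initialize: table = {}
Initialize: items = [4, 2, 4, 4, 1, 3, 1]
Entering loop: for num in items:

After execution: table = {4: 3, 2: 1, 1: 2, 3: 1}
{4: 3, 2: 1, 1: 2, 3: 1}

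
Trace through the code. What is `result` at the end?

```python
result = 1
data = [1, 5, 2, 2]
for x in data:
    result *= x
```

Let's trace through this code step by step.

Initialize: result = 1
Initialize: data = [1, 5, 2, 2]
Entering loop: for x in data:

After execution: result = 20
20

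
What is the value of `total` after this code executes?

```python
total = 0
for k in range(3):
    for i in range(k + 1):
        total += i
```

Let's trace through this code step by step.

Initialize: total = 0
Entering loop: for k in range(3):

After execution: total = 4
4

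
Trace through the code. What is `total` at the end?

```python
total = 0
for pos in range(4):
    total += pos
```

Let's trace through this code step by step.

Initialize: total = 0
Entering loop: for pos in range(4):

After execution: total = 6
6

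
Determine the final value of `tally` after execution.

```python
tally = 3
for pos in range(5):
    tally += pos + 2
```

Let's trace through this code step by step.

Initialize: tally = 3
Entering loop: for pos in range(5):

After execution: tally = 23
23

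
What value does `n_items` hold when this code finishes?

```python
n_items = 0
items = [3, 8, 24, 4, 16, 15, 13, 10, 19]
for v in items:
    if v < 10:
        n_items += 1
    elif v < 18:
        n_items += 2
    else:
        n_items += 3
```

Let's trace through this code step by step.

Initialize: n_items = 0
Initialize: items = [3, 8, 24, 4, 16, 15, 13, 10, 19]
Entering loop: for v in items:

After execution: n_items = 17
17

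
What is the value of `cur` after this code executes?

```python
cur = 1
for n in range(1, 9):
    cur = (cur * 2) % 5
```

Let's trace through this code step by step.

Initialize: cur = 1
Entering loop: for n in range(1, 9):

After execution: cur = 1
1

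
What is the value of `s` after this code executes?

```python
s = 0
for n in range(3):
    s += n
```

Let's trace through this code step by step.

Initialize: s = 0
Entering loop: for n in range(3):

After execution: s = 3
3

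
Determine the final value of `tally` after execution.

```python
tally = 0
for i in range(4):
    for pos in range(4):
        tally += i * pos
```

Let's trace through this code step by step.

Initialize: tally = 0
Entering loop: for i in range(4):

After execution: tally = 36
36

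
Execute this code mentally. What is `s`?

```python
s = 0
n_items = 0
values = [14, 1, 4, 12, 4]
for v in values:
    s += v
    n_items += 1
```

Let's trace through this code step by step.

Initialize: s = 0
Initialize: n_items = 0
Initialize: values = [14, 1, 4, 12, 4]
Entering loop: for v in values:

After execution: s = 35
35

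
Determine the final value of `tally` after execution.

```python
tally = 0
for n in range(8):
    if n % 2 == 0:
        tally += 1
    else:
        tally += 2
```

Let's trace through this code step by step.

Initialize: tally = 0
Entering loop: for n in range(8):

After execution: tally = 12
12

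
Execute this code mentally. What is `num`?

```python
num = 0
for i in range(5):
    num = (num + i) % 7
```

Let's trace through this code step by step.

Initialize: num = 0
Entering loop: for i in range(5):

After execution: num = 3
3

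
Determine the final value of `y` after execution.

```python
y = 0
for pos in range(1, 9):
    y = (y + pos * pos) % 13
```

Let's trace through this code step by step.

Initialize: y = 0
Entering loop: for pos in range(1, 9):

After execution: y = 9
9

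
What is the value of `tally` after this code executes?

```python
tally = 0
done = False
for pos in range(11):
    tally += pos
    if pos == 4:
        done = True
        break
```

Let's trace through this code step by step.

Initialize: tally = 0
Initialize: done = False
Entering loop: for pos in range(11):

After execution: tally = 10
10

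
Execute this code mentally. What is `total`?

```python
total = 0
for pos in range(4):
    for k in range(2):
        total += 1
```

Let's trace through this code step by step.

Initialize: total = 0
Entering loop: for pos in range(4):

After execution: total = 8
8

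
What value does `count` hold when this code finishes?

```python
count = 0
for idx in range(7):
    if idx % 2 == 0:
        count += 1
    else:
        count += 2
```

Let's trace through this code step by step.

Initialize: count = 0
Entering loop: for idx in range(7):

After execution: count = 10
10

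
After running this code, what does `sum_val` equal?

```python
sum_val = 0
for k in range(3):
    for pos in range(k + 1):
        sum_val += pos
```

Let's trace through this code step by step.

Initialize: sum_val = 0
Entering loop: for k in range(3):

After execution: sum_val = 4
4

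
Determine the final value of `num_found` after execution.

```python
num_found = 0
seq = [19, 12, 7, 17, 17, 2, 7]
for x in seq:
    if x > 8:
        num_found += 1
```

Let's trace through this code step by step.

Initialize: num_found = 0
Initialize: seq = [19, 12, 7, 17, 17, 2, 7]
Entering loop: for x in seq:

After execution: num_found = 4
4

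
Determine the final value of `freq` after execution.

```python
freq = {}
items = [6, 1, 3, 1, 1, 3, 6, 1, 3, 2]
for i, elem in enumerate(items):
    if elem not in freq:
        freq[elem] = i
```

Let's trace through this code step by step.

Initialize: freq = {}
Initialize: items = [6, 1, 3, 1, 1, 3, 6, 1, 3, 2]
Entering loop: for i, elem in enumerate(items):

After execution: freq = {6: 0, 1: 1, 3: 2, 2: 9}
{6: 0, 1: 1, 3: 2, 2: 9}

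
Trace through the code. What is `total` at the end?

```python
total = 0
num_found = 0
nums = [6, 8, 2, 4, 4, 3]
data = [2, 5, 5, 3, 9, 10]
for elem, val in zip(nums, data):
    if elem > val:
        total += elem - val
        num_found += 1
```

Let's trace through this code step by step.

Initialize: total = 0
Initialize: num_found = 0
Initialize: nums = [6, 8, 2, 4, 4, 3]
Initialize: data = [2, 5, 5, 3, 9, 10]
Entering loop: for elem, val in zip(nums, data):

After execution: total = 8
8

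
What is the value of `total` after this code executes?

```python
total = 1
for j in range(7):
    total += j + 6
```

Let's trace through this code step by step.

Initialize: total = 1
Entering loop: for j in range(7):

After execution: total = 64
64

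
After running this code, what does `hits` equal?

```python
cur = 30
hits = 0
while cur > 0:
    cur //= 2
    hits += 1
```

Let's trace through this code step by step.

Initialize: cur = 30
Initialize: hits = 0
Entering loop: while cur > 0:

After execution: hits = 5
5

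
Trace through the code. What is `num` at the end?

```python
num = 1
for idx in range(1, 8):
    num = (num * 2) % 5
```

Let's trace through this code step by step.

Initialize: num = 1
Entering loop: for idx in range(1, 8):

After execution: num = 3
3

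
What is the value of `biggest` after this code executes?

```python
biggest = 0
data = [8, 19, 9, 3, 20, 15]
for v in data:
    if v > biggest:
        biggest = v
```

Let's trace through this code step by step.

Initialize: biggest = 0
Initialize: data = [8, 19, 9, 3, 20, 15]
Entering loop: for v in data:

After execution: biggest = 20
20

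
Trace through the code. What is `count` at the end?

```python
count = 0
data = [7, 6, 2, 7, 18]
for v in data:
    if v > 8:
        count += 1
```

Let's trace through this code step by step.

Initialize: count = 0
Initialize: data = [7, 6, 2, 7, 18]
Entering loop: for v in data:

After execution: count = 1
1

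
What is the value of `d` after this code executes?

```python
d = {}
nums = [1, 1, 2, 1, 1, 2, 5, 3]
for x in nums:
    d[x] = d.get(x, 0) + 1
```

Let's trace through this code step by step.

Initialize: d = {}
Initialize: nums = [1, 1, 2, 1, 1, 2, 5, 3]
Entering loop: for x in nums:

After execution: d = {1: 4, 2: 2, 5: 1, 3: 1}
{1: 4, 2: 2, 5: 1, 3: 1}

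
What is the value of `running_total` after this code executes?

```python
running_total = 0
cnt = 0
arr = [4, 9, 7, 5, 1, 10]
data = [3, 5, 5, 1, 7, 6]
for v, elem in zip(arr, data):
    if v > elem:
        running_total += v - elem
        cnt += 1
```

Let's trace through this code step by step.

Initialize: running_total = 0
Initialize: cnt = 0
Initialize: arr = [4, 9, 7, 5, 1, 10]
Initialize: data = [3, 5, 5, 1, 7, 6]
Entering loop: for v, elem in zip(arr, data):

After execution: running_total = 15
15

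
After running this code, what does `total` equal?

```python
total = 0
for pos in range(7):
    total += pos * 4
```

Let's trace through this code step by step.

Initialize: total = 0
Entering loop: for pos in range(7):

After execution: total = 84
84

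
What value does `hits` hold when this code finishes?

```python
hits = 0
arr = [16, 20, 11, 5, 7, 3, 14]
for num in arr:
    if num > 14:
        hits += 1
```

Let's trace through this code step by step.

Initialize: hits = 0
Initialize: arr = [16, 20, 11, 5, 7, 3, 14]
Entering loop: for num in arr:

After execution: hits = 2
2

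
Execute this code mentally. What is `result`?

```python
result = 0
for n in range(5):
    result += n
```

Let's trace through this code step by step.

Initialize: result = 0
Entering loop: for n in range(5):

After execution: result = 10
10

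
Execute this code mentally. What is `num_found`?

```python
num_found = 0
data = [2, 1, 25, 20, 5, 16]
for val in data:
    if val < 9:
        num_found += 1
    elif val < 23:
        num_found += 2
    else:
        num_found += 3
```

Let's trace through this code step by step.

Initialize: num_found = 0
Initialize: data = [2, 1, 25, 20, 5, 16]
Entering loop: for val in data:

After execution: num_found = 10
10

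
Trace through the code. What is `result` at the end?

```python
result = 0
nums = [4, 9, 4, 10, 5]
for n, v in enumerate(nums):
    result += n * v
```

Let's trace through this code step by step.

Initialize: result = 0
Initialize: nums = [4, 9, 4, 10, 5]
Entering loop: for n, v in enumerate(nums):

After execution: result = 67
67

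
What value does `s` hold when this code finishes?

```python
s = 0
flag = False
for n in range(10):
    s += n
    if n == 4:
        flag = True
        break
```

Let's trace through this code step by step.

Initialize: s = 0
Initialize: flag = False
Entering loop: for n in range(10):

After execution: s = 10
10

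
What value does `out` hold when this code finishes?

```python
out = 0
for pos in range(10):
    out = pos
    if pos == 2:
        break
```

Let's trace through this code step by step.

Initialize: out = 0
Entering loop: for pos in range(10):

After execution: out = 2
2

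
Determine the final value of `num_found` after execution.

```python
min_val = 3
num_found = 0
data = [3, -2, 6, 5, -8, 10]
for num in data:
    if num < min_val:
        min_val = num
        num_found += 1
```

Let's trace through this code step by step.

Initialize: min_val = 3
Initialize: num_found = 0
Initialize: data = [3, -2, 6, 5, -8, 10]
Entering loop: for num in data:

After execution: num_found = 2
2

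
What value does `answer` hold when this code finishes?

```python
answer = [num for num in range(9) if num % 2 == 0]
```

Let's trace through this code step by step.

Initialize: answer = [num for num in range(9) if num % 2 == 0]

After execution: answer = [0, 2, 4, 6, 8]
[0, 2, 4, 6, 8]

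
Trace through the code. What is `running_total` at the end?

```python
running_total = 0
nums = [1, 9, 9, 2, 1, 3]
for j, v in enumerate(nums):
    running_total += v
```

Let's trace through this code step by step.

Initialize: running_total = 0
Initialize: nums = [1, 9, 9, 2, 1, 3]
Entering loop: for j, v in enumerate(nums):

After execution: running_total = 25
25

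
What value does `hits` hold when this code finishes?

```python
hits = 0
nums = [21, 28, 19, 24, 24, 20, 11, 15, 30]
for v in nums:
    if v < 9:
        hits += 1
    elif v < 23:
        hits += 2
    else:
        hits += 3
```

Let's trace through this code step by step.

Initialize: hits = 0
Initialize: nums = [21, 28, 19, 24, 24, 20, 11, 15, 30]
Entering loop: for v in nums:

After execution: hits = 22
22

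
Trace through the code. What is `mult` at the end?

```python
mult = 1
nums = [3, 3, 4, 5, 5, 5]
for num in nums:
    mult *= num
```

Let's trace through this code step by step.

Initialize: mult = 1
Initialize: nums = [3, 3, 4, 5, 5, 5]
Entering loop: for num in nums:

After execution: mult = 4500
4500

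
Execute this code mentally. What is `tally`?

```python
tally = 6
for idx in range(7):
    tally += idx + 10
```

Let's trace through this code step by step.

Initialize: tally = 6
Entering loop: for idx in range(7):

After execution: tally = 97
97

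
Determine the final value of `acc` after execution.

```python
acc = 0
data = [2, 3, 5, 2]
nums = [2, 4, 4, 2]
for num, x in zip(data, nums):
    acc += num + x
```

Let's trace through this code step by step.

Initialize: acc = 0
Initialize: data = [2, 3, 5, 2]
Initialize: nums = [2, 4, 4, 2]
Entering loop: for num, x in zip(data, nums):

After execution: acc = 24
24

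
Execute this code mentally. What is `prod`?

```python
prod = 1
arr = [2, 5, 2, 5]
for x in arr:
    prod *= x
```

Let's trace through this code step by step.

Initialize: prod = 1
Initialize: arr = [2, 5, 2, 5]
Entering loop: for x in arr:

After execution: prod = 100
100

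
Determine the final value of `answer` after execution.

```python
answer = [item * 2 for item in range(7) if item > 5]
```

Let's trace through this code step by step.

Initialize: answer = [item * 2 for item in range(7) if item > 5]

After execution: answer = [12]
[12]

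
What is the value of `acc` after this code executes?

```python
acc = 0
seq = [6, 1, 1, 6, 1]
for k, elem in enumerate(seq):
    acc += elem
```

Let's trace through this code step by step.

Initialize: acc = 0
Initialize: seq = [6, 1, 1, 6, 1]
Entering loop: for k, elem in enumerate(seq):

After execution: acc = 15
15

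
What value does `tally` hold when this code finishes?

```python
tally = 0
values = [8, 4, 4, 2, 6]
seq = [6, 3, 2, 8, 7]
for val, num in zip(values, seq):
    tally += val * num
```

Let's trace through this code step by step.

Initialize: tally = 0
Initialize: values = [8, 4, 4, 2, 6]
Initialize: seq = [6, 3, 2, 8, 7]
Entering loop: for val, num in zip(values, seq):

After execution: tally = 126
126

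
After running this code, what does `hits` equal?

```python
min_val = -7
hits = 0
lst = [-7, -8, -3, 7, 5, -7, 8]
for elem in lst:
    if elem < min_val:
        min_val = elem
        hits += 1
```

Let's trace through this code step by step.

Initialize: min_val = -7
Initialize: hits = 0
Initialize: lst = [-7, -8, -3, 7, 5, -7, 8]
Entering loop: for elem in lst:

After execution: hits = 1
1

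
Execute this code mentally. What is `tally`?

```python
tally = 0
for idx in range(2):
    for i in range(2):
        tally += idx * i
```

Let's trace through this code step by step.

Initialize: tally = 0
Entering loop: for idx in range(2):

After execution: tally = 1
1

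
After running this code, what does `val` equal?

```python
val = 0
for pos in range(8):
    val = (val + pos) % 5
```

Let's trace through this code step by step.

Initialize: val = 0
Entering loop: for pos in range(8):

After execution: val = 3
3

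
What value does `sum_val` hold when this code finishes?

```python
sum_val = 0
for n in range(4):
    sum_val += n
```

Let's trace through this code step by step.

Initialize: sum_val = 0
Entering loop: for n in range(4):

After execution: sum_val = 6
6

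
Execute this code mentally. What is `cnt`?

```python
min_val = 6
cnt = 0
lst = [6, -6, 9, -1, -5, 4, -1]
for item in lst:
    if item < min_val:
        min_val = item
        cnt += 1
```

Let's trace through this code step by step.

Initialize: min_val = 6
Initialize: cnt = 0
Initialize: lst = [6, -6, 9, -1, -5, 4, -1]
Entering loop: for item in lst:

After execution: cnt = 1
1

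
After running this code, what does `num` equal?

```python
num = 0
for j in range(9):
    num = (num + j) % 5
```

Let's trace through this code step by step.

Initialize: num = 0
Entering loop: for j in range(9):

After execution: num = 1
1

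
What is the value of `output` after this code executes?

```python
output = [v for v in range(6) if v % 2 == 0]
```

Let's trace through this code step by step.

Initialize: output = [v for v in range(6) if v % 2 == 0]

After execution: output = [0, 2, 4]
[0, 2, 4]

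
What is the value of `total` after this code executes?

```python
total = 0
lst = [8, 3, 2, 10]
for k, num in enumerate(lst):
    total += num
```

Let's trace through this code step by step.

Initialize: total = 0
Initialize: lst = [8, 3, 2, 10]
Entering loop: for k, num in enumerate(lst):

After execution: total = 23
23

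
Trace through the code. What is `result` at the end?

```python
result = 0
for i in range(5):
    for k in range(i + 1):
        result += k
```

Let's trace through this code step by step.

Initialize: result = 0
Entering loop: for i in range(5):

After execution: result = 20
20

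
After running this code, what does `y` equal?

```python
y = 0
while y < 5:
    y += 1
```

Let's trace through this code step by step.

Initialize: y = 0
Entering loop: while y < 5:

After execution: y = 5
5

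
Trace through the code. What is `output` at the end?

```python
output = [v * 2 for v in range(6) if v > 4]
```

Let's trace through this code step by step.

Initialize: output = [v * 2 for v in range(6) if v > 4]

After execution: output = [10]
[10]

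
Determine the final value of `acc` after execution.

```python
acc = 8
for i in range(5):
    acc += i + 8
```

Let's trace through this code step by step.

Initialize: acc = 8
Entering loop: for i in range(5):

After execution: acc = 58
58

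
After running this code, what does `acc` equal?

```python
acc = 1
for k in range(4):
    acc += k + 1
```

Let's trace through this code step by step.

Initialize: acc = 1
Entering loop: for k in range(4):

After execution: acc = 11
11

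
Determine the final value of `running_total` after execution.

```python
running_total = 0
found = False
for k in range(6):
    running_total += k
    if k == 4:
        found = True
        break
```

Let's trace through this code step by step.

Initialize: running_total = 0
Initialize: found = False
Entering loop: for k in range(6):

After execution: running_total = 10
10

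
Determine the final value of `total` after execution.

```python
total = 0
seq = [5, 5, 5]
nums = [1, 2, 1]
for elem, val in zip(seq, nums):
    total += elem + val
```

Let's trace through this code step by step.

Initialize: total = 0
Initialize: seq = [5, 5, 5]
Initialize: nums = [1, 2, 1]
Entering loop: for elem, val in zip(seq, nums):

After execution: total = 19
19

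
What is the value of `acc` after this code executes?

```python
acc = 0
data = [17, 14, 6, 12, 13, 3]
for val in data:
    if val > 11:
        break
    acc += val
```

Let's trace through this code step by step.

Initialize: acc = 0
Initialize: data = [17, 14, 6, 12, 13, 3]
Entering loop: for val in data:

After execution: acc = 0
0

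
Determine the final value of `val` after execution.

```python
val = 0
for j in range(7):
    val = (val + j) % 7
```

Let's trace through this code step by step.

Initialize: val = 0
Entering loop: for j in range(7):

After execution: val = 0
0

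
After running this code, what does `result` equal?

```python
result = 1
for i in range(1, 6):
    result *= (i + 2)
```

Let's trace through this code step by step.

Initialize: result = 1
Entering loop: for i in range(1, 6):

After execution: result = 2520
2520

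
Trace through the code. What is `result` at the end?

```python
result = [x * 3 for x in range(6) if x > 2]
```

Let's trace through this code step by step.

Initialize: result = [x * 3 for x in range(6) if x > 2]

After execution: result = [9, 12, 15]
[9, 12, 15]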